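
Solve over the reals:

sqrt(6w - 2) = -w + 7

Square both sides: 6w - 2 = (-w + 7)^2.
Expand and rearrange: w^2 - 20w + 51 = 0.
Solving gives w = 17 or w = 3.
Check each candidate in the original equation:
  w = 17: sqrt(100) = 10, while -w + 7 = -10 — extraneous.
  w = 3: sqrt(16) = 4, while -w + 7 = 4 — valid.

w = 3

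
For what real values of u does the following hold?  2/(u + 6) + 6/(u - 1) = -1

Multiply both sides by (u + 6)(u - 1):
2(u - 1) + 6(u + 6) = -(u + 6)(u - 1).
Expand and collect terms: -u² - 13u - 28 = 0.
By the quadratic formula, u = (13 ± √57) / -2, so u ≈ -10.2749 or u ≈ -2.7251.
Neither value makes a denominator zero (u ≠ -6, u ≠ 1), so both are valid.

u = -10.2749 or u = -2.7251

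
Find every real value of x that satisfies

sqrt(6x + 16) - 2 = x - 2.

Isolate the radical: sqrt(6x + 16) = x.
Square both sides: 6x + 16 = (x)^2.
Expand and rearrange: x^2 - 6x - 16 = 0.
Solving gives x = 8 or x = -2.
Check each candidate in the original equation:
  x = 8: sqrt(64) = 8, while x = 8 — valid.
  x = -2: sqrt(4) = 2, while x = -2 — extraneous.

x = 8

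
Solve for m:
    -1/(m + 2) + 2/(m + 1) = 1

Multiply both sides by (m + 2)(m + 1):
-(m + 1) + 2(m + 2) = (m + 2)(m + 1).
Expand and collect terms: m² + 2m - 1 = 0.
By the quadratic formula, m = (-2 ± √8) / 2, so m ≈ 0.4142 or m ≈ -2.4142.
Neither value makes a denominator zero (m ≠ -2, m ≠ -1), so both are valid.

m = -2.4142 or m = 0.4142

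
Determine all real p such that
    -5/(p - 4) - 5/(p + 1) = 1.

Multiply both sides by (p - 4)(p + 1):
-5(p + 1) - 5(p - 4) = (p - 4)(p + 1).
Expand and collect terms: p² + 7p - 19 = 0.
By the quadratic formula, p = (-7 ± √125) / 2, so p ≈ 2.0902 or p ≈ -9.0902.
Neither value makes a denominator zero (p ≠ 4, p ≠ -1), so both are valid.

p = -9.0902 or p = 2.0902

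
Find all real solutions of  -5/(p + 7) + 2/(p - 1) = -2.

Multiply both sides by (p + 7)(p - 1):
-5(p - 1) + 2(p + 7) = -2(p + 7)(p - 1).
Expand and collect terms: -2p^2 - 9p - 5 = 0.
By the quadratic formula, p = (9 +/- sqrt(41)) / -4, so p ~= -3.8508 or p ~= -0.6492.
Neither value makes a denominator zero (p != -7, p != 1), so both are valid.

p = -3.8508 or p = -0.6492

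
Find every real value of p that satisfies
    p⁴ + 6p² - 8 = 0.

Let u = p². The equation becomes u² + 6u - 8 = 0.
By the quadratic formula, u = -3 + √(17) or u = -√(17) - 3.
p² = -3 + √(17) gives p = ±√(-3 + √(17)) ≈ ±1.0598.
p² = -√(17) - 3 < 0 has no real solution.

p = -1.0598 or p = 1.0598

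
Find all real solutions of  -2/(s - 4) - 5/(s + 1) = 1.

Multiply both sides by (s - 4)(s + 1):
-2(s + 1) - 5(s - 4) = (s - 4)(s + 1).
Expand and collect terms: s² + 4s - 22 = 0.
By the quadratic formula, s = (-4 ± √104) / 2, so s ≈ 3.099 or s ≈ -7.099.
Neither value makes a denominator zero (s ≠ 4, s ≠ -1), so both are valid.

s = -7.099 or s = 3.099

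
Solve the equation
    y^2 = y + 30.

y = -5 or y = 6

Bring every term to one side: y^2 - y - 30 = 0.
Factor: (y + 5)(y - 6) = 0.
So y = -5 or y = 6.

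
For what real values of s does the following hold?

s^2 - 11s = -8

s = 0.783 or s = 10.217

Rearrange to standard form: s^2 - 11s + 8 = 0.
Discriminant: (-11)^2 - 4*1*8 = 89.
Quadratic formula: s = (11 +/- sqrt(89)) / 2.
So s = sqrt(89)/2 + 11/2 ~= 10.217 or s = 11/2 - sqrt(89)/2 ~= 0.783.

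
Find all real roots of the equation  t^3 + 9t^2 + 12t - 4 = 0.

t = -7.2749 or t = -2 or t = 0.2749

Possible rational roots are divisors of -4. Testing t = -2 gives 0, so (t + 2) is a factor.
Divide: t^3 + 9t^2 + 12t - 4 = (t + 2)(t^2 + 7t - 2).
Apply the quadratic formula to t^2 + 7t - 2 = 0: t = (-7 +/- sqrt(57))/2, i.e. t ~= 0.2749 or t ~= -7.2749.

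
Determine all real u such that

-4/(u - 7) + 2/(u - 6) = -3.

u = 5.6667 or u = 8

Multiply both sides by (u - 7)(u - 6):
-4(u - 6) + 2(u - 7) = -3(u - 7)(u - 6).
Expand and collect terms: -3u² + 41u - 136 = 0.
Factor or apply the quadratic formula: u = 5.6667 or u = 8.
Neither value makes a denominator zero (u ≠ 7, u ≠ 6), so both are valid.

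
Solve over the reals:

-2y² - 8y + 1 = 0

y = -4.1213 or y = 0.1213

Discriminant: (-8)² − 4·(-2)·1 = 72.
Quadratic formula: y = (8 ± √72) / (-4).
So y = -3·√(2)/2 - 2 ≈ -4.1213 or y = -2 + 3·√(2)/2 ≈ 0.1213.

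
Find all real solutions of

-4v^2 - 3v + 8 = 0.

Discriminant: (-3)^2 - 4*(-4)*8 = 137.
Quadratic formula: v = (3 +/- sqrt(137)) / (-8).
So v = -sqrt(137)/8 - 3/8 ~= -1.8381 or v = -3/8 + sqrt(137)/8 ~= 1.0881.

v = -1.8381 or v = 1.0881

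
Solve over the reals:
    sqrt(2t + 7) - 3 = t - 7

Isolate the radical: sqrt(2t + 7) = t - 4.
Square both sides: 2t + 7 = (t - 4)^2.
Expand and rearrange: t^2 - 10t + 9 = 0.
Solving gives t = 9 or t = 1.
Check each candidate in the original equation:
  t = 9: sqrt(25) = 5, while t - 4 = 5 — valid.
  t = 1: sqrt(9) = 3, while t - 4 = -3 — extraneous.

t = 9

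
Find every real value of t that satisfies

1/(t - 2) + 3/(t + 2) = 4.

Multiply both sides by (t - 2)(t + 2):
(t + 2) + 3(t - 2) = 4(t - 2)(t + 2).
Expand and collect terms: 4t^2 - 4t - 12 = 0.
By the quadratic formula, t = (4 +/- sqrt(208)) / 8, so t ~= 2.3028 or t ~= -1.3028.
Neither value makes a denominator zero (t != 2, t != -2), so both are valid.

t = -1.3028 or t = 2.3028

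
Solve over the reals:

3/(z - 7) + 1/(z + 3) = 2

z = -2.5678 or z = 8.5678

Multiply both sides by (z - 7)(z + 3):
3(z + 3) + (z - 7) = 2(z - 7)(z + 3).
Expand and collect terms: 2z² - 12z - 44 = 0.
By the quadratic formula, z = (12 ± √496) / 4, so z ≈ 8.5678 or z ≈ -2.5678.
Neither value makes a denominator zero (z ≠ 7, z ≠ -3), so both are valid.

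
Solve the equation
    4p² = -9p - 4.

p = -1.6404 or p = -0.6096

Rearrange to standard form: 4p² + 9p + 4 = 0.
Discriminant: (9)² − 4·4·4 = 17.
Quadratic formula: p = (-9 ± √17) / 8.
So p = -9/8 + √(17)/8 ≈ -0.6096 or p = -9/8 - √(17)/8 ≈ -1.6404.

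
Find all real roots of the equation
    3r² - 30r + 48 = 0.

r = 2 or r = 8

Factor: 3(r - 8)(r - 2) = 0.
So r = 8 or r = 2.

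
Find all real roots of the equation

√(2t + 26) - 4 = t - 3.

t = 5

Isolate the radical: √(2t + 26) = t + 1.
Square both sides: 2t + 26 = (t + 1)².
Expand and rearrange: t² - 25 = 0.
Solving gives t = 5 or t = -5.
Check each candidate in the original equation:
  t = 5: √(36) = 6, while t + 1 = 6 — valid.
  t = -5: √(16) = 4, while t + 1 = -4 — extraneous.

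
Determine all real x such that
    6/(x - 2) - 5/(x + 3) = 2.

Multiply both sides by (x - 2)(x + 3):
6(x + 3) - 5(x - 2) = 2(x - 2)(x + 3).
Expand and collect terms: 2x^2 + x - 40 = 0.
By the quadratic formula, x = (-1 +/- sqrt(321)) / 4, so x ~= 4.2291 or x ~= -4.7291.
Neither value makes a denominator zero (x != 2, x != -3), so both are valid.

x = -4.7291 or x = 4.2291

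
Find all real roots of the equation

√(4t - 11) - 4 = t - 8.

t = 9

Isolate the radical: √(4t - 11) = t - 4.
Square both sides: 4t - 11 = (t - 4)².
Expand and rearrange: t² - 12t + 27 = 0.
Solving gives t = 9 or t = 3.
Check each candidate in the original equation:
  t = 9: √(25) = 5, while t - 4 = 5 — valid.
  t = 3: √(1) = 1, while t - 4 = -1 — extraneous.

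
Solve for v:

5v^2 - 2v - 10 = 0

v = -1.2283 or v = 1.6283

Discriminant: (-2)^2 - 4*5*(-10) = 204.
Quadratic formula: v = (2 +/- sqrt(204)) / 10.
So v = 1/5 + sqrt(51)/5 ~= 1.6283 or v = 1/5 - sqrt(51)/5 ~= -1.2283.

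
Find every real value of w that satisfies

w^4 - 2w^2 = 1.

Let u = w^2. The equation becomes u^2 - 2u - 1 = 0.
By the quadratic formula, u = 1 + sqrt(2) or u = 1 - sqrt(2).
w^2 = 1 + sqrt(2) gives w = +/-sqrt(1 + sqrt(2)) ~= +/-1.5538.
w^2 = 1 - sqrt(2) < 0 has no real solution.

w = -1.5538 or w = 1.5538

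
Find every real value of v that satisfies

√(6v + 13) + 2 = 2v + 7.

v = -2 or v = -1.5

Isolate the radical: √(6v + 13) = 2v + 5.
Square both sides: 6v + 13 = (2v + 5)².
Expand and rearrange: 4v² + 14v + 12 = 0.
Solving gives v = -1.5 or v = -2.
Check each candidate in the original equation:
  v = -1.5: √(4) = 2, while 2v + 5 = 2 — valid.
  v = -2: √(1) = 1, while 2v + 5 = 1 — valid.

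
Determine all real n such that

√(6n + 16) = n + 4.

Square both sides: 6n + 16 = (n + 4)².
Expand and rearrange: n² + 2n = 0.
Solving gives n = 0 or n = -2.
Check each candidate in the original equation:
  n = 0: √(16) = 4, while n + 4 = 4 — valid.
  n = -2: √(4) = 2, while n + 4 = 2 — valid.

n = -2 or n = 0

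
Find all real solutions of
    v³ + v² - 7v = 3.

Rearrange: v³ + v² - 7v - 3 = 0.
Possible rational roots are divisors of -3. Testing v = -3 gives 0, so (v + 3) is a factor.
Divide: v³ + v² - 7v - 3 = (v + 3)(v² - 2v - 1).
Apply the quadratic formula to v² - 2v - 1 = 0: v = (2 ± √8)/2, i.e. v ≈ 2.4142 or v ≈ -0.4142.

v = -3 or v = -0.4142 or v = 2.4142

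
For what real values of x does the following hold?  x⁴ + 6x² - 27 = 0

x = -1.7321 or x = 1.7321

Let u = x². The equation becomes u² + 6u - 27 = 0.
Factor: (u - 3)(u + 9) = 0, so u = 3 or u = -9.
x² = 3 gives x = ±√(3) ≈ ±1.7321.
x² = -9 < 0 has no real solution.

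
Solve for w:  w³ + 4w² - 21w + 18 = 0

Possible rational roots are divisors of 18. Testing w = 2 gives 0, so (w - 2) is a factor.
Divide: w³ + 4w² - 21w + 18 = (w - 2)(w² + 6w - 9).
Apply the quadratic formula to w² + 6w - 9 = 0: w = (-6 ± √72)/2, i.e. w ≈ 1.2426 or w ≈ -7.2426.

w = -7.2426 or w = 1.2426 or w = 2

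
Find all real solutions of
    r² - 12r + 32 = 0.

Factor: (r - 8)(r - 4) = 0.
So r = 8 or r = 4.

r = 4 or r = 8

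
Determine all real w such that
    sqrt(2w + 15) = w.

Square both sides: 2w + 15 = (w)^2.
Expand and rearrange: w^2 - 2w - 15 = 0.
Solving gives w = 5 or w = -3.
Check each candidate in the original equation:
  w = 5: sqrt(25) = 5, while w = 5 — valid.
  w = -3: sqrt(9) = 3, while w = -3 — extraneous.

w = 5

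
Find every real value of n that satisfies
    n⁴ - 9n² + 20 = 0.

Let u = n². The equation becomes u² - 9u + 20 = 0.
Factor: (u - 4)(u - 5) = 0, so u = 4 or u = 5.
n² = 4 gives n = ±2.
n² = 5 gives n = ±√(5) ≈ ±2.2361.

n = -2.2361 or n = -2 or n = 2 or n = 2.2361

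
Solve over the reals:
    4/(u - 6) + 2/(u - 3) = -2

u = 1.2679 or u = 4.7321

Multiply both sides by (u - 6)(u - 3):
4(u - 3) + 2(u - 6) = -2(u - 6)(u - 3).
Expand and collect terms: -2u^2 + 12u - 12 = 0.
By the quadratic formula, u = (-12 +/- sqrt(48)) / -4, so u ~= 1.2679 or u ~= 4.7321.
Neither value makes a denominator zero (u != 6, u != 3), so both are valid.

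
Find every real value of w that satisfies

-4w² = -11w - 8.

w = -0.5975 or w = 3.3475

Rearrange to standard form: -4w² + 11w + 8 = 0.
Discriminant: (11)² − 4·(-4)·8 = 249.
Quadratic formula: w = (-11 ± √249) / (-8).
So w = 11/8 - √(249)/8 ≈ -0.5975 or w = 11/8 + √(249)/8 ≈ 3.3475.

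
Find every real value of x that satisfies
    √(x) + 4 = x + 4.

Isolate the radical: √(x) = x.
Square both sides: x = (x)².
Expand and rearrange: x² - x = 0.
Solving gives x = 1 or x = 0.
Check each candidate in the original equation:
  x = 1: √(1) = 1, while x = 1 — valid.
  x = 0: √(0) = 0, while x = 0 — valid.

x = 0 or x = 1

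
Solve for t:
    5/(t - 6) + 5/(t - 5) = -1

t = -4.5249 or t = 5.5249

Multiply both sides by (t - 6)(t - 5):
5(t - 5) + 5(t - 6) = -(t - 6)(t - 5).
Expand and collect terms: -t² + t + 25 = 0.
By the quadratic formula, t = (-1 ± √101) / -2, so t ≈ -4.5249 or t ≈ 5.5249.
Neither value makes a denominator zero (t ≠ 6, t ≠ 5), so both are valid.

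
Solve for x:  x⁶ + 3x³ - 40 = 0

x = -2 or x = 1.71

Let u = x³. The equation becomes u² + 3u - 40 = 0.
Factor: (u - 5)(u + 8) = 0, so u = 5 or u = -8.
x³ = 5 gives x = ∛(5) ≈ 1.71.
x³ = -8 gives x = -2.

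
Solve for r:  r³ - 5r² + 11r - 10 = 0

Possible rational roots are divisors of -10. Testing r = 2 gives 0, so (r - 2) is a factor.
Divide: r³ - 5r² + 11r - 10 = (r - 2)(r² - 3r + 5).
The quadratic r² - 3r + 5 has discriminant -11 < 0, so no further real roots.

r = 2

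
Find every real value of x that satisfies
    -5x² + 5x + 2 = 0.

Discriminant: (5)² − 4·(-5)·2 = 65.
Quadratic formula: x = (-5 ± √65) / (-10).
So x = 1/2 - √(65)/10 ≈ -0.3062 or x = 1/2 + √(65)/10 ≈ 1.3062.

x = -0.3062 or x = 1.3062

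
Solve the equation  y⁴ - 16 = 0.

y = -2 or y = 2

Let u = y². The equation becomes u² - 16 = 0.
Factor: (u - 4)(u + 4) = 0, so u = 4 or u = -4.
y² = 4 gives y = ±2.
y² = -4 < 0 has no real solution.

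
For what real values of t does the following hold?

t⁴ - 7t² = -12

t = -2 or t = -1.7321 or t = 1.7321 or t = 2

Let u = t². The equation becomes u² - 7u + 12 = 0.
Factor: (u - 4)(u - 3) = 0, so u = 4 or u = 3.
t² = 4 gives t = ±2.
t² = 3 gives t = ±√(3) ≈ ±1.7321.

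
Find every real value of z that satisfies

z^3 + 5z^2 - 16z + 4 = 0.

Possible rational roots are divisors of 4. Testing z = 2 gives 0, so (z - 2) is a factor.
Divide: z^3 + 5z^2 - 16z + 4 = (z - 2)(z^2 + 7z - 2).
Apply the quadratic formula to z^2 + 7z - 2 = 0: z = (-7 +/- sqrt(57))/2, i.e. z ~= 0.2749 or z ~= -7.2749.

z = -7.2749 or z = 0.2749 or z = 2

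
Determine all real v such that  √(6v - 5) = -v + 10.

Square both sides: 6v - 5 = (-v + 10)².
Expand and rearrange: v² - 26v + 105 = 0.
Solving gives v = 21 or v = 5.
Check each candidate in the original equation:
  v = 21: √(121) = 11, while -v + 10 = -11 — extraneous.
  v = 5: √(25) = 5, while -v + 10 = 5 — valid.

v = 5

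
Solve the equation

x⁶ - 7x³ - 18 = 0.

Let u = x³. The equation becomes u² - 7u - 18 = 0.
Factor: (u - 9)(u + 2) = 0, so u = 9 or u = -2.
x³ = 9 gives x = ∛(9) ≈ 2.0801.
x³ = -2 gives x = -∛(2) ≈ -1.2599.

x = -1.2599 or x = 2.0801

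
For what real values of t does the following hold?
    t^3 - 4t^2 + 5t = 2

t = 1 or t = 2

Rearrange: t^3 - 4t^2 + 5t - 2 = 0.
Possible rational roots are divisors of -2. Testing t = 2 gives 0, so (t - 2) is a factor.
Divide: t^3 - 4t^2 + 5t - 2 = (t - 2)(t^2 - 2t + 1).
The quadratic has the repeated root t = 1.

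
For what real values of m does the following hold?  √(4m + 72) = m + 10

Square both sides: 4m + 72 = (m + 10)².
Expand and rearrange: m² + 16m + 28 = 0.
Solving gives m = -2 or m = -14.
Check each candidate in the original equation:
  m = -2: √(64) = 8, while m + 10 = 8 — valid.
  m = -14: √(16) = 4, while m + 10 = -4 — extraneous.

m = -2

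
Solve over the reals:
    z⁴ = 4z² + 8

Let u = z². The equation becomes u² - 4u - 8 = 0.
By the quadratic formula, u = 2 + 2·√(3) or u = 2 - 2·√(3).
z² = 2 + 2·√(3) gives z = ±√(2 + 2·√(3)) ≈ ±2.3375.
z² = 2 - 2·√(3) < 0 has no real solution.

z = -2.3375 or z = 2.3375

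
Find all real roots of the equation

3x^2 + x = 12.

Rearrange to standard form: 3x^2 + x - 12 = 0.
Discriminant: (1)^2 - 4*3*(-12) = 145.
Quadratic formula: x = (-1 +/- sqrt(145)) / 6.
So x = -1/6 + sqrt(145)/6 ~= 1.8403 or x = -sqrt(145)/6 - 1/6 ~= -2.1736.

x = -2.1736 or x = 1.8403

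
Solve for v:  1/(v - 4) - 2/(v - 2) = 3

v = 1.4093 or v = 4.2573

Multiply both sides by (v - 4)(v - 2):
(v - 2) - 2(v - 4) = 3(v - 4)(v - 2).
Expand and collect terms: 3v^2 - 17v + 18 = 0.
By the quadratic formula, v = (17 +/- sqrt(73)) / 6, so v ~= 4.2573 or v ~= 1.4093.
Neither value makes a denominator zero (v != 4, v != 2), so both are valid.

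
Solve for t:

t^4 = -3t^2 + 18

Let u = t^2. The equation becomes u^2 + 3u - 18 = 0.
Factor: (u + 6)(u - 3) = 0, so u = -6 or u = 3.
t^2 = -6 < 0 has no real solution.
t^2 = 3 gives t = +/-sqrt(3) ~= +/-1.7321.

t = -1.7321 or t = 1.7321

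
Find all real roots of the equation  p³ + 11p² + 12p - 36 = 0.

Possible rational roots are divisors of -36. Testing p = -3 gives 0, so (p + 3) is a factor.
Divide: p³ + 11p² + 12p - 36 = (p + 3)(p² + 8p - 12).
Apply the quadratic formula to p² + 8p - 12 = 0: p = (-8 ± √112)/2, i.e. p ≈ 1.2915 or p ≈ -9.2915.

p = -9.2915 or p = -3 or p = 1.2915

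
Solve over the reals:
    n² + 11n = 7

Rearrange to standard form: n² + 11n - 7 = 0.
Discriminant: (11)² − 4·1·(-7) = 149.
Quadratic formula: n = (-11 ± √149) / 2.
So n = -11/2 + √(149)/2 ≈ 0.6033 or n = -√(149)/2 - 11/2 ≈ -11.6033.

n = -11.6033 or n = 0.6033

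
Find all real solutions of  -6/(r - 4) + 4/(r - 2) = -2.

Multiply both sides by (r - 4)(r - 2):
-6(r - 2) + 4(r - 4) = -2(r - 4)(r - 2).
Expand and collect terms: -2r² + 14r - 12 = 0.
Factor or apply the quadratic formula: r = 1 or r = 6.
Neither value makes a denominator zero (r ≠ 4, r ≠ 2), so both are valid.

r = 1 or r = 6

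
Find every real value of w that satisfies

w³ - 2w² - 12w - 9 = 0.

w = -1.8541 or w = -1 or w = 4.8541

Possible rational roots are divisors of -9. Testing w = -1 gives 0, so (w + 1) is a factor.
Divide: w³ - 2w² - 12w - 9 = (w + 1)(w² - 3w - 9).
Apply the quadratic formula to w² - 3w - 9 = 0: w = (3 ± √45)/2, i.e. w ≈ 4.8541 or w ≈ -1.8541.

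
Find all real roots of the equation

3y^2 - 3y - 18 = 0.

Factor: 3(y - 3)(y + 2) = 0.
So y = 3 or y = -2.

y = -2 or y = 3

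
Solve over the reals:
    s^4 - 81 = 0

Let u = s^2. The equation becomes u^2 - 81 = 0.
Factor: (u - 9)(u + 9) = 0, so u = 9 or u = -9.
s^2 = 9 gives s = +/-3.
s^2 = -9 < 0 has no real solution.

s = -3 or s = 3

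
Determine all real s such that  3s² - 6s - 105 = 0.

s = -5 or s = 7

Factor: 3(s + 5)(s - 7) = 0.
So s = -5 or s = 7.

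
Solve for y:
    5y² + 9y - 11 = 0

Discriminant: (9)² − 4·5·(-11) = 301.
Quadratic formula: y = (-9 ± √301) / 10.
So y = -9/10 + √(301)/10 ≈ 0.8349 or y = -√(301)/10 - 9/10 ≈ -2.6349.

y = -2.6349 or y = 0.8349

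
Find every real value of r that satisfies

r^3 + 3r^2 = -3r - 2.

Rearrange: r^3 + 3r^2 + 3r + 2 = 0.
Possible rational roots are divisors of 2. Testing r = -2 gives 0, so (r + 2) is a factor.
Divide: r^3 + 3r^2 + 3r + 2 = (r + 2)(r^2 + r + 1).
The quadratic r^2 + r + 1 has discriminant -3 < 0, so no further real roots.

r = -2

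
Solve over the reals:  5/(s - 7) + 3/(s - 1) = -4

Multiply both sides by (s - 7)(s - 1):
5(s - 1) + 3(s - 7) = -4(s - 7)(s - 1).
Expand and collect terms: -4s² + 24s - 2 = 0.
By the quadratic formula, s = (-24 ± √544) / -8, so s ≈ 0.0845 or s ≈ 5.9155.
Neither value makes a denominator zero (s ≠ 7, s ≠ 1), so both are valid.

s = 0.0845 or s = 5.9155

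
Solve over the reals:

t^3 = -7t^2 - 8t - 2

Rearrange: t^3 + 7t^2 + 8t + 2 = 0.
Possible rational roots are divisors of 2. Testing t = -1 gives 0, so (t + 1) is a factor.
Divide: t^3 + 7t^2 + 8t + 2 = (t + 1)(t^2 + 6t + 2).
Apply the quadratic formula to t^2 + 6t + 2 = 0: t = (-6 +/- sqrt(28))/2, i.e. t ~= -0.3542 or t ~= -5.6458.

t = -5.6458 or t = -1 or t = -0.3542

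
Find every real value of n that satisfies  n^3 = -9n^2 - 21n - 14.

n = -5.7913 or n = -2 or n = -1.2087

Rearrange: n^3 + 9n^2 + 21n + 14 = 0.
Possible rational roots are divisors of 14. Testing n = -2 gives 0, so (n + 2) is a factor.
Divide: n^3 + 9n^2 + 21n + 14 = (n + 2)(n^2 + 7n + 7).
Apply the quadratic formula to n^2 + 7n + 7 = 0: n = (-7 +/- sqrt(21))/2, i.e. n ~= -1.2087 or n ~= -5.7913.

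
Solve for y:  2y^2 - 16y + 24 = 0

Factor: 2(y - 2)(y - 6) = 0.
So y = 2 or y = 6.

y = 2 or y = 6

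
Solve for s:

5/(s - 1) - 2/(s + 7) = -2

Multiply both sides by (s - 1)(s + 7):
5(s + 7) - 2(s - 1) = -2(s - 1)(s + 7).
Expand and collect terms: -2s² - 15s - 23 = 0.
By the quadratic formula, s = (15 ± √41) / -4, so s ≈ -5.3508 or s ≈ -2.1492.
Neither value makes a denominator zero (s ≠ 1, s ≠ -7), so both are valid.

s = -5.3508 or s = -2.1492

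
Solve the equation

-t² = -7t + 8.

Rearrange to standard form: -t² + 7t - 8 = 0.
Discriminant: (7)² − 4·(-1)·(-8) = 17.
Quadratic formula: t = (-7 ± √17) / (-2).
So t = 7/2 - √(17)/2 ≈ 1.4384 or t = √(17)/2 + 7/2 ≈ 5.5616.

t = 1.4384 or t = 5.5616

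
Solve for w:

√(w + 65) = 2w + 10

w = -1

Square both sides: w + 65 = (2w + 10)².
Expand and rearrange: 4w² + 39w + 35 = 0.
Solving gives w = -1 or w = -8.75.
Check each candidate in the original equation:
  w = -1: √(64) = 8, while 2w + 10 = 8 — valid.
  w = -8.75: √(56.25) = 7.5, while 2w + 10 = -7.5 — extraneous.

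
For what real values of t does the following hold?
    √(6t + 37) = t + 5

Square both sides: 6t + 37 = (t + 5)².
Expand and rearrange: t² + 4t - 12 = 0.
Solving gives t = 2 or t = -6.
Check each candidate in the original equation:
  t = 2: √(49) = 7, while t + 5 = 7 — valid.
  t = -6: √(1) = 1, while t + 5 = -1 — extraneous.

t = 2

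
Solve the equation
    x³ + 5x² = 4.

x = -4.8284 or x = -1 or x = 0.8284

Rearrange: x³ + 5x² - 4 = 0.
Possible rational roots are divisors of -4. Testing x = -1 gives 0, so (x + 1) is a factor.
Divide: x³ + 5x² - 4 = (x + 1)(x² + 4x - 4).
Apply the quadratic formula to x² + 4x - 4 = 0: x = (-4 ± √32)/2, i.e. x ≈ 0.8284 or x ≈ -4.8284.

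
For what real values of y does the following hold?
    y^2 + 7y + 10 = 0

Factor: (y + 2)(y + 5) = 0.
So y = -2 or y = -5.

y = -5 or y = -2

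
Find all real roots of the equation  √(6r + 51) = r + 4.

r = 5

Square both sides: 6r + 51 = (r + 4)².
Expand and rearrange: r² + 2r - 35 = 0.
Solving gives r = 5 or r = -7.
Check each candidate in the original equation:
  r = 5: √(81) = 9, while r + 4 = 9 — valid.
  r = -7: √(9) = 3, while r + 4 = -3 — extraneous.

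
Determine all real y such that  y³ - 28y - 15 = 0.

y = -5 or y = -0.5414 or y = 5.5414

Possible rational roots are divisors of -15. Testing y = -5 gives 0, so (y + 5) is a factor.
Divide: y³ - 28y - 15 = (y + 5)(y² - 5y - 3).
Apply the quadratic formula to y² - 5y - 3 = 0: y = (5 ± √37)/2, i.e. y ≈ 5.5414 or y ≈ -0.5414.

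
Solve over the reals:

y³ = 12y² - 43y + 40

Rearrange: y³ - 12y² + 43y - 40 = 0.
Possible rational roots are divisors of -40. Testing y = 5 gives 0, so (y - 5) is a factor.
Divide: y³ - 12y² + 43y - 40 = (y - 5)(y² - 7y + 8).
Apply the quadratic formula to y² - 7y + 8 = 0: y = (7 ± √17)/2, i.e. y ≈ 5.5616 or y ≈ 1.4384.

y = 1.4384 or y = 5 or y = 5.5616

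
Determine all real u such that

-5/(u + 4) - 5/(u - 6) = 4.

u = -5.4039 or u = 4.9039

Multiply both sides by (u + 4)(u - 6):
-5(u - 6) - 5(u + 4) = 4(u + 4)(u - 6).
Expand and collect terms: 4u² + 2u - 106 = 0.
By the quadratic formula, u = (-2 ± √1700) / 8, so u ≈ 4.9039 or u ≈ -5.4039.
Neither value makes a denominator zero (u ≠ -4, u ≠ 6), so both are valid.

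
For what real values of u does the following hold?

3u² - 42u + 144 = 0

Factor: 3(u - 6)(u - 8) = 0.
So u = 6 or u = 8.

u = 6 or u = 8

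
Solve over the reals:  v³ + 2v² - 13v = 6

Rearrange: v³ + 2v² - 13v - 6 = 0.
Possible rational roots are divisors of -6. Testing v = 3 gives 0, so (v - 3) is a factor.
Divide: v³ + 2v² - 13v - 6 = (v - 3)(v² + 5v + 2).
Apply the quadratic formula to v² + 5v + 2 = 0: v = (-5 ± √17)/2, i.e. v ≈ -0.4384 or v ≈ -4.5616.

v = -4.5616 or v = -0.4384 or v = 3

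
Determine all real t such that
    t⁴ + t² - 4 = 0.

t = -1.2496 or t = 1.2496

Let u = t². The equation becomes u² + u - 4 = 0.
By the quadratic formula, u = -1/2 + √(17)/2 or u = -√(17)/2 - 1/2.
t² = -1/2 + √(17)/2 gives t = ±√(-1/2 + √(17)/2) ≈ ±1.2496.
t² = -√(17)/2 - 1/2 < 0 has no real solution.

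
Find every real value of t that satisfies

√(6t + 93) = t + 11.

t = -2

Square both sides: 6t + 93 = (t + 11)².
Expand and rearrange: t² + 16t + 28 = 0.
Solving gives t = -2 or t = -14.
Check each candidate in the original equation:
  t = -2: √(81) = 9, while t + 11 = 9 — valid.
  t = -14: √(9) = 3, while t + 11 = -3 — extraneous.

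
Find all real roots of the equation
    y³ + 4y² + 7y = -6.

y = -2

Rearrange: y³ + 4y² + 7y + 6 = 0.
Possible rational roots are divisors of 6. Testing y = -2 gives 0, so (y + 2) is a factor.
Divide: y³ + 4y² + 7y + 6 = (y + 2)(y² + 2y + 3).
The quadratic y² + 2y + 3 has discriminant -8 < 0, so no further real roots.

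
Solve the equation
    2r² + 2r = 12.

Bring every term to one side: 2r² + 2r - 12 = 0.
Factor: 2(r - 2)(r + 3) = 0.
So r = 2 or r = -3.

r = -3 or r = 2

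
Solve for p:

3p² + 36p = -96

p = -8 or p = -4

Bring every term to one side: 3p² + 36p + 96 = 0.
Factor: 3(p + 8)(p + 4) = 0.
So p = -8 or p = -4.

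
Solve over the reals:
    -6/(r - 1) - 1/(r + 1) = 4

Multiply both sides by (r - 1)(r + 1):
-6(r + 1) - (r - 1) = 4(r - 1)(r + 1).
Expand and collect terms: 4r^2 + 7r + 1 = 0.
By the quadratic formula, r = (-7 +/- sqrt(33)) / 8, so r ~= -0.1569 or r ~= -1.5931.
Neither value makes a denominator zero (r != 1, r != -1), so both are valid.

r = -1.5931 or r = -0.1569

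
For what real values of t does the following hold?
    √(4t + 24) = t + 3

Square both sides: 4t + 24 = (t + 3)².
Expand and rearrange: t² + 2t - 15 = 0.
Solving gives t = 3 or t = -5.
Check each candidate in the original equation:
  t = 3: √(36) = 6, while t + 3 = 6 — valid.
  t = -5: √(4) = 2, while t + 3 = -2 — extraneous.

t = 3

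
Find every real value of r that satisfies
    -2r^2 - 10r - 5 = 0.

r = -4.4365 or r = -0.5635

Discriminant: (-10)^2 - 4*(-2)*(-5) = 60.
Quadratic formula: r = (10 +/- sqrt(60)) / (-4).
So r = -5/2 - sqrt(15)/2 ~= -4.4365 or r = -5/2 + sqrt(15)/2 ~= -0.5635.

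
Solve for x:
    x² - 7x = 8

Bring every term to one side: x² - 7x - 8 = 0.
Factor: (x - 8)(x + 1) = 0.
So x = 8 or x = -1.

x = -1 or x = 8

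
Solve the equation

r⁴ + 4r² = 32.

Let u = r². The equation becomes u² + 4u - 32 = 0.
Factor: (u + 8)(u - 4) = 0, so u = -8 or u = 4.
r² = -8 < 0 has no real solution.
r² = 4 gives r = ±2.

r = -2 or r = 2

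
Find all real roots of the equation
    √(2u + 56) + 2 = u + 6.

Isolate the radical: √(2u + 56) = u + 4.
Square both sides: 2u + 56 = (u + 4)².
Expand and rearrange: u² + 6u - 40 = 0.
Solving gives u = 4 or u = -10.
Check each candidate in the original equation:
  u = 4: √(64) = 8, while u + 4 = 8 — valid.
  u = -10: √(36) = 6, while u + 4 = -6 — extraneous.

u = 4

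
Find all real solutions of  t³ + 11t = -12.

t = -1

Rearrange: t³ + 11t + 12 = 0.
Possible rational roots are divisors of 12. Testing t = -1 gives 0, so (t + 1) is a factor.
Divide: t³ + 11t + 12 = (t + 1)(t² - t + 12).
The quadratic t² - t + 12 has discriminant -47 < 0, so no further real roots.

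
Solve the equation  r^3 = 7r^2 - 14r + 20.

Rearrange: r^3 - 7r^2 + 14r - 20 = 0.
Possible rational roots are divisors of -20. Testing r = 5 gives 0, so (r - 5) is a factor.
Divide: r^3 - 7r^2 + 14r - 20 = (r - 5)(r^2 - 2r + 4).
The quadratic r^2 - 2r + 4 has discriminant -12 < 0, so no further real roots.

r = 5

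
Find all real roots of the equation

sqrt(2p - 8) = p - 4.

p = 4 or p = 6

Square both sides: 2p - 8 = (p - 4)^2.
Expand and rearrange: p^2 - 10p + 24 = 0.
Solving gives p = 6 or p = 4.
Check each candidate in the original equation:
  p = 6: sqrt(4) = 2, while p - 4 = 2 — valid.
  p = 4: sqrt(0) = 0, while p - 4 = 0 — valid.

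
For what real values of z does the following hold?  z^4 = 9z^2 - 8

z = -2.8284 or z = -1 or z = 1 or z = 2.8284

Let u = z^2. The equation becomes u^2 - 9u + 8 = 0.
Factor: (u - 1)(u - 8) = 0, so u = 1 or u = 8.
z^2 = 1 gives z = +/-1.
z^2 = 8 gives z = +/-2*sqrt(2) ~= +/-2.8284.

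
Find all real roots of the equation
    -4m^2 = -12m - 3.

m = -0.2321 or m = 3.2321

Rearrange to standard form: -4m^2 + 12m + 3 = 0.
Discriminant: (12)^2 - 4*(-4)*3 = 192.
Quadratic formula: m = (-12 +/- sqrt(192)) / (-8).
So m = 3/2 - sqrt(3) ~= -0.2321 or m = 3/2 + sqrt(3) ~= 3.2321.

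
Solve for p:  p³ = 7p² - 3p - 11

p = -1 or p = 1.7639 or p = 6.2361

Rearrange: p³ - 7p² + 3p + 11 = 0.
Possible rational roots are divisors of 11. Testing p = -1 gives 0, so (p + 1) is a factor.
Divide: p³ - 7p² + 3p + 11 = (p + 1)(p² - 8p + 11).
Apply the quadratic formula to p² - 8p + 11 = 0: p = (8 ± √20)/2, i.e. p ≈ 6.2361 or p ≈ 1.7639.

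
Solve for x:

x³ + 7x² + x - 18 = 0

x = -6.4051 or x = -2 or x = 1.4051

Possible rational roots are divisors of -18. Testing x = -2 gives 0, so (x + 2) is a factor.
Divide: x³ + 7x² + x - 18 = (x + 2)(x² + 5x - 9).
Apply the quadratic formula to x² + 5x - 9 = 0: x = (-5 ± √61)/2, i.e. x ≈ 1.4051 or x ≈ -6.4051.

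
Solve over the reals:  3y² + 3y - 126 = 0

Factor: 3(y - 6)(y + 7) = 0.
So y = 6 or y = -7.

y = -7 or y = 6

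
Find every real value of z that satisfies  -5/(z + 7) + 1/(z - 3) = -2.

z = -4.3166 or z = 2.3166

Multiply both sides by (z + 7)(z - 3):
-5(z - 3) + (z + 7) = -2(z + 7)(z - 3).
Expand and collect terms: -2z^2 - 4z + 20 = 0.
By the quadratic formula, z = (4 +/- sqrt(176)) / -4, so z ~= -4.3166 or z ~= 2.3166.
Neither value makes a denominator zero (z != -7, z != 3), so both are valid.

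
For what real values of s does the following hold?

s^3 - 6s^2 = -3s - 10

Rearrange: s^3 - 6s^2 + 3s + 10 = 0.
Possible rational roots are divisors of 10. Testing s = 5 gives 0, so (s - 5) is a factor.
Divide: s^3 - 6s^2 + 3s + 10 = (s - 5)(s^2 - s - 2).
Factor the quadratic: s = 2 or s = -1.

s = -1 or s = 2 or s = 5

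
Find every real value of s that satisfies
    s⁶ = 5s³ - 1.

Let u = s³. The equation becomes u² - 5u + 1 = 0.
By the quadratic formula, u = √(21)/2 + 5/2 or u = 5/2 - √(21)/2.
s³ = √(21)/2 + 5/2 gives s = ∛(√(21)/2 + 5/2) ≈ 1.6858.
s³ = 5/2 - √(21)/2 gives s = ∛(5/2 - √(21)/2) ≈ 0.5932.

s = 0.5932 or s = 1.6858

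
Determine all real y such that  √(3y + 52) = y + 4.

Square both sides: 3y + 52 = (y + 4)².
Expand and rearrange: y² + 5y - 36 = 0.
Solving gives y = 4 or y = -9.
Check each candidate in the original equation:
  y = 4: √(64) = 8, while y + 4 = 8 — valid.
  y = -9: √(25) = 5, while y + 4 = -5 — extraneous.

y = 4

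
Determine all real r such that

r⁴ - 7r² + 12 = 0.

Let u = r². The equation becomes u² - 7u + 12 = 0.
Factor: (u - 4)(u - 3) = 0, so u = 4 or u = 3.
r² = 4 gives r = ±2.
r² = 3 gives r = ±√(3) ≈ ±1.7321.

r = -2 or r = -1.7321 or r = 1.7321 or r = 2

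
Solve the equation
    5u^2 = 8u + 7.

Rearrange to standard form: 5u^2 - 8u - 7 = 0.
Discriminant: (-8)^2 - 4*5*(-7) = 204.
Quadratic formula: u = (8 +/- sqrt(204)) / 10.
So u = 4/5 + sqrt(51)/5 ~= 2.2283 or u = 4/5 - sqrt(51)/5 ~= -0.6283.

u = -0.6283 or u = 2.2283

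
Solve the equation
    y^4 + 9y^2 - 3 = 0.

y = -0.5673 or y = 0.5673

Let u = y^2. The equation becomes u^2 + 9u - 3 = 0.
By the quadratic formula, u = -9/2 + sqrt(93)/2 or u = -sqrt(93)/2 - 9/2.
y^2 = -9/2 + sqrt(93)/2 gives y = +/-sqrt(-9/2 + sqrt(93)/2) ~= +/-0.5673.
y^2 = -sqrt(93)/2 - 9/2 < 0 has no real solution.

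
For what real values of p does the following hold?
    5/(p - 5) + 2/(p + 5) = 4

p = -4.5578 or p = 6.3078

Multiply both sides by (p - 5)(p + 5):
5(p + 5) + 2(p - 5) = 4(p - 5)(p + 5).
Expand and collect terms: 4p^2 - 7p - 115 = 0.
By the quadratic formula, p = (7 +/- sqrt(1889)) / 8, so p ~= 6.3078 or p ~= -4.5578.
Neither value makes a denominator zero (p != 5, p != -5), so both are valid.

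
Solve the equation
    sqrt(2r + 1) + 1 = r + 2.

Isolate the radical: sqrt(2r + 1) = r + 1.
Square both sides: 2r + 1 = (r + 1)^2.
Expand and rearrange: r^2 = 0.
This gives the repeated root r = 0.
Check in the original equation:
  r = 0: sqrt(1) = 1, while r + 1 = 1 — valid.

r = 0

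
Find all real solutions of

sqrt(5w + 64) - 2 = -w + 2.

Isolate the radical: sqrt(5w + 64) = -w + 4.
Square both sides: 5w + 64 = (-w + 4)^2.
Expand and rearrange: w^2 - 13w - 48 = 0.
Solving gives w = 16 or w = -3.
Check each candidate in the original equation:
  w = 16: sqrt(144) = 12, while -w + 4 = -12 — extraneous.
  w = -3: sqrt(49) = 7, while -w + 4 = 7 — valid.

w = -3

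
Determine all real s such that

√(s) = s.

Square both sides: s = (s)².
Expand and rearrange: s² - s = 0.
Solving gives s = 1 or s = 0.
Check each candidate in the original equation:
  s = 1: √(1) = 1, while s = 1 — valid.
  s = 0: √(0) = 0, while s = 0 — valid.

s = 0 or s = 1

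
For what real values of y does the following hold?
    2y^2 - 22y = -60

y = 5 or y = 6

Bring every term to one side: 2y^2 - 22y + 60 = 0.
Factor: 2(y - 6)(y - 5) = 0.
So y = 6 or y = 5.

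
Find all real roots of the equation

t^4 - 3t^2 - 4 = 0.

t = -2 or t = 2

Let u = t^2. The equation becomes u^2 - 3u - 4 = 0.
Factor: (u - 4)(u + 1) = 0, so u = 4 or u = -1.
t^2 = 4 gives t = +/-2.
t^2 = -1 < 0 has no real solution.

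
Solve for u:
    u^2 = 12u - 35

Bring every term to one side: u^2 - 12u + 35 = 0.
Factor: (u - 7)(u - 5) = 0.
So u = 7 or u = 5.

u = 5 or u = 7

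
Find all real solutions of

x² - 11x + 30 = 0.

x = 5 or x = 6

Factor: (x - 5)(x - 6) = 0.
So x = 5 or x = 6.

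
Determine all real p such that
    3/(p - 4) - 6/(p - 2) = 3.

Multiply both sides by (p - 4)(p - 2):
3(p - 2) - 6(p - 4) = 3(p - 4)(p - 2).
Expand and collect terms: 3p^2 - 15p + 6 = 0.
By the quadratic formula, p = (15 +/- sqrt(153)) / 6, so p ~= 4.5616 or p ~= 0.4384.
Neither value makes a denominator zero (p != 4, p != 2), so both are valid.

p = 0.4384 or p = 4.5616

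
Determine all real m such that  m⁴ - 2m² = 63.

Let u = m². The equation becomes u² - 2u - 63 = 0.
Factor: (u - 9)(u + 7) = 0, so u = 9 or u = -7.
m² = 9 gives m = ±3.
m² = -7 < 0 has no real solution.

m = -3 or m = 3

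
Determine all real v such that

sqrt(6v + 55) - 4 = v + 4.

Isolate the radical: sqrt(6v + 55) = v + 8.
Square both sides: 6v + 55 = (v + 8)^2.
Expand and rearrange: v^2 + 10v + 9 = 0.
Solving gives v = -1 or v = -9.
Check each candidate in the original equation:
  v = -1: sqrt(49) = 7, while v + 8 = 7 — valid.
  v = -9: sqrt(1) = 1, while v + 8 = -1 — extraneous.

v = -1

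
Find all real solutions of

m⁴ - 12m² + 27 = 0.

Let u = m². The equation becomes u² - 12u + 27 = 0.
Factor: (u - 9)(u - 3) = 0, so u = 9 or u = 3.
m² = 9 gives m = ±3.
m² = 3 gives m = ±√(3) ≈ ±1.7321.

m = -3 or m = -1.7321 or m = 1.7321 or m = 3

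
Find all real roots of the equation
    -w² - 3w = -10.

Bring every term to one side: -w² - 3w + 10 = 0.
Factor: -1(w - 2)(w + 5) = 0.
So w = 2 or w = -5.

w = -5 or w = 2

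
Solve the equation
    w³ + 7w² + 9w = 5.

Rearrange: w³ + 7w² + 9w - 5 = 0.
Possible rational roots are divisors of -5. Testing w = -5 gives 0, so (w + 5) is a factor.
Divide: w³ + 7w² + 9w - 5 = (w + 5)(w² + 2w - 1).
Apply the quadratic formula to w² + 2w - 1 = 0: w = (-2 ± √8)/2, i.e. w ≈ 0.4142 or w ≈ -2.4142.

w = -5 or w = -2.4142 or w = 0.4142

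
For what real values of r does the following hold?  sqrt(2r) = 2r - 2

r = 2

Square both sides: 2r = (2r - 2)^2.
Expand and rearrange: 4r^2 - 10r + 4 = 0.
Solving gives r = 2 or r = 0.5.
Check each candidate in the original equation:
  r = 2: sqrt(4) = 2, while 2r - 2 = 2 — valid.
  r = 0.5: sqrt(1) = 1, while 2r - 2 = -1 — extraneous.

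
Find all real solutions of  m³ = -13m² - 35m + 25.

Rearrange: m³ + 13m² + 35m - 25 = 0.
Possible rational roots are divisors of -25. Testing m = -5 gives 0, so (m + 5) is a factor.
Divide: m³ + 13m² + 35m - 25 = (m + 5)(m² + 8m - 5).
Apply the quadratic formula to m² + 8m - 5 = 0: m = (-8 ± √84)/2, i.e. m ≈ 0.5826 or m ≈ -8.5826.

m = -8.5826 or m = -5 or m = 0.5826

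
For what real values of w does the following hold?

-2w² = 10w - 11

w = -5.9278 or w = 0.9278

Rearrange to standard form: -2w² - 10w + 11 = 0.
Discriminant: (-10)² − 4·(-2)·11 = 188.
Quadratic formula: w = (10 ± √188) / (-4).
So w = -√(47)/2 - 5/2 ≈ -5.9278 or w = -5/2 + √(47)/2 ≈ 0.9278.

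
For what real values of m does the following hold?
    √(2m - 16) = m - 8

Square both sides: 2m - 16 = (m - 8)².
Expand and rearrange: m² - 18m + 80 = 0.
Solving gives m = 10 or m = 8.
Check each candidate in the original equation:
  m = 10: √(4) = 2, while m - 8 = 2 — valid.
  m = 8: √(0) = 0, while m - 8 = 0 — valid.

m = 8 or m = 10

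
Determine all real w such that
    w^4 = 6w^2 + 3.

w = -2.5425 or w = 2.5425

Let u = w^2. The equation becomes u^2 - 6u - 3 = 0.
By the quadratic formula, u = 3 + 2*sqrt(3) or u = 3 - 2*sqrt(3).
w^2 = 3 + 2*sqrt(3) gives w = +/-sqrt(3 + 2*sqrt(3)) ~= +/-2.5425.
w^2 = 3 - 2*sqrt(3) < 0 has no real solution.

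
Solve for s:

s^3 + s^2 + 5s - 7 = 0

s = 1

Possible rational roots are divisors of -7. Testing s = 1 gives 0, so (s - 1) is a factor.
Divide: s^3 + s^2 + 5s - 7 = (s - 1)(s^2 + 2s + 7).
The quadratic s^2 + 2s + 7 has discriminant -24 < 0, so no further real roots.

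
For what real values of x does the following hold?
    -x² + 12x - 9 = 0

Discriminant: (12)² − 4·(-1)·(-9) = 108.
Quadratic formula: x = (-12 ± √108) / (-2).
So x = 6 - 3·√(3) ≈ 0.8038 or x = 3·√(3) + 6 ≈ 11.1962.

x = 0.8038 or x = 11.1962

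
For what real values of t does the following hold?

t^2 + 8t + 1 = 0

t = -7.873 or t = -0.127

Discriminant: (8)^2 - 4*1*1 = 60.
Quadratic formula: t = (-8 +/- sqrt(60)) / 2.
So t = -4 + sqrt(15) ~= -0.127 or t = -4 - sqrt(15) ~= -7.873.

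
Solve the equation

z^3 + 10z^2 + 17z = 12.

Rearrange: z^3 + 10z^2 + 17z - 12 = 0.
Possible rational roots are divisors of -12. Testing z = -3 gives 0, so (z + 3) is a factor.
Divide: z^3 + 10z^2 + 17z - 12 = (z + 3)(z^2 + 7z - 4).
Apply the quadratic formula to z^2 + 7z - 4 = 0: z = (-7 +/- sqrt(65))/2, i.e. z ~= 0.5311 or z ~= -7.5311.

z = -7.5311 or z = -3 or z = 0.5311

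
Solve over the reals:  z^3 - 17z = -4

z = -4.2361 or z = 0.2361 or z = 4

Rearrange: z^3 - 17z + 4 = 0.
Possible rational roots are divisors of 4. Testing z = 4 gives 0, so (z - 4) is a factor.
Divide: z^3 - 17z + 4 = (z - 4)(z^2 + 4z - 1).
Apply the quadratic formula to z^2 + 4z - 1 = 0: z = (-4 +/- sqrt(20))/2, i.e. z ~= 0.2361 or z ~= -4.2361.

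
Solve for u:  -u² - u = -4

Rearrange to standard form: -u² - u + 4 = 0.
Discriminant: (-1)² − 4·(-1)·4 = 17.
Quadratic formula: u = (1 ± √17) / (-2).
So u = -√(17)/2 - 1/2 ≈ -2.5616 or u = -1/2 + √(17)/2 ≈ 1.5616.

u = -2.5616 or u = 1.5616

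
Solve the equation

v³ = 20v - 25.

Rearrange: v³ - 20v + 25 = 0.
Possible rational roots are divisors of 25. Testing v = -5 gives 0, so (v + 5) is a factor.
Divide: v³ - 20v + 25 = (v + 5)(v² - 5v + 5).
Apply the quadratic formula to v² - 5v + 5 = 0: v = (5 ± √5)/2, i.e. v ≈ 3.618 or v ≈ 1.382.

v = -5 or v = 1.382 or v = 3.618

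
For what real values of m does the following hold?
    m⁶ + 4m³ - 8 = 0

m = -1.7613 or m = 1.1355

Let u = m³. The equation becomes u² + 4u - 8 = 0.
By the quadratic formula, u = -2 + 2·√(3) or u = -2·√(3) - 2.
m³ = -2 + 2·√(3) gives m = ∛(-2 + 2·√(3)) ≈ 1.1355.
m³ = -2·√(3) - 2 gives m = -∛(2 + 2·√(3)) ≈ -1.7613.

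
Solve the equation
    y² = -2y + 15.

y = -5 or y = 3

Bring every term to one side: y² + 2y - 15 = 0.
Factor: (y - 3)(y + 5) = 0.
So y = 3 or y = -5.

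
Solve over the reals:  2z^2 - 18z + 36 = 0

z = 3 or z = 6

Factor: 2(z - 3)(z - 6) = 0.
So z = 3 or z = 6.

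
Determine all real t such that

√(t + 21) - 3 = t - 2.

Isolate the radical: √(t + 21) = t + 1.
Square both sides: t + 21 = (t + 1)².
Expand and rearrange: t² + t - 20 = 0.
Solving gives t = 4 or t = -5.
Check each candidate in the original equation:
  t = 4: √(25) = 5, while t + 1 = 5 — valid.
  t = -5: √(16) = 4, while t + 1 = -4 — extraneous.

t = 4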